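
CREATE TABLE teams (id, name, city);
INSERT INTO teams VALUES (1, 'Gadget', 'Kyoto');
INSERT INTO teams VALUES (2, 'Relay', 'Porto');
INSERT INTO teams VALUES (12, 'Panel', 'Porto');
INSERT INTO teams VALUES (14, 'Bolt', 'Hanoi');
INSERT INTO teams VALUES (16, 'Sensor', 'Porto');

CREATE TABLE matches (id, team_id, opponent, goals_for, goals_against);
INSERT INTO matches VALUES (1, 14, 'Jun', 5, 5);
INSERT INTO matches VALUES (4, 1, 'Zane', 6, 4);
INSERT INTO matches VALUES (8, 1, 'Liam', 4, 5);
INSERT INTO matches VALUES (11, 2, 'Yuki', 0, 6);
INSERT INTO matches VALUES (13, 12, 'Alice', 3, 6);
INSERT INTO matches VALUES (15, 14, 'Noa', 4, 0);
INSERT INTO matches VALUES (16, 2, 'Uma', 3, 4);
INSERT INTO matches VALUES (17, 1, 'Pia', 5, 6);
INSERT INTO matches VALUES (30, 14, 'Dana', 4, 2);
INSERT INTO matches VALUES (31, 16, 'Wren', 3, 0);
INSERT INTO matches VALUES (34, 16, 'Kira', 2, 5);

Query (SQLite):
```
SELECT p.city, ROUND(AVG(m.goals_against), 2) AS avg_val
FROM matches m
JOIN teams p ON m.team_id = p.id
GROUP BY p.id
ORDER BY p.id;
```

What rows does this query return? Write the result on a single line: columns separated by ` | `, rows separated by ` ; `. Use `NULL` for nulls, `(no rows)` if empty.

Kyoto | 5 ; Porto | 5 ; Porto | 6 ; Hanoi | 2.33 ; Porto | 2.5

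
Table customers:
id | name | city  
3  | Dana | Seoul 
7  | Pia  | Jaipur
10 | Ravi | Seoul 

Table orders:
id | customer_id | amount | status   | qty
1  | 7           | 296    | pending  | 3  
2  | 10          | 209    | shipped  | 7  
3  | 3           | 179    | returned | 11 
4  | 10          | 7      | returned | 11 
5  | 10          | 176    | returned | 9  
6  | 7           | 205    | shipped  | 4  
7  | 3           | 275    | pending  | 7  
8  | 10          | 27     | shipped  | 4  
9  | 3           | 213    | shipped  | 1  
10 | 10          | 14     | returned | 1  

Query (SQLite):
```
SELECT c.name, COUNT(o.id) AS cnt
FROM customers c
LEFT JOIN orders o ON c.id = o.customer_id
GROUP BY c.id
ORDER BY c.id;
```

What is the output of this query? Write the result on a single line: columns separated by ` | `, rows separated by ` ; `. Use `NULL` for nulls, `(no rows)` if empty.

Dana | 3 ; Pia | 2 ; Ravi | 5

LEFT JOIN keeps every customers row; unmatched ones get NULL for orders columns.
Group by customers.id and compute COUNT(o.id). COUNT(col) of an all-NULL group is 0.
  3: ids {3, 7, 9} → COUNT(o.id)=3
  7: ids {1, 6} → COUNT(o.id)=2
  10: ids {2, 4, 5, 8, 10} → COUNT(o.id)=5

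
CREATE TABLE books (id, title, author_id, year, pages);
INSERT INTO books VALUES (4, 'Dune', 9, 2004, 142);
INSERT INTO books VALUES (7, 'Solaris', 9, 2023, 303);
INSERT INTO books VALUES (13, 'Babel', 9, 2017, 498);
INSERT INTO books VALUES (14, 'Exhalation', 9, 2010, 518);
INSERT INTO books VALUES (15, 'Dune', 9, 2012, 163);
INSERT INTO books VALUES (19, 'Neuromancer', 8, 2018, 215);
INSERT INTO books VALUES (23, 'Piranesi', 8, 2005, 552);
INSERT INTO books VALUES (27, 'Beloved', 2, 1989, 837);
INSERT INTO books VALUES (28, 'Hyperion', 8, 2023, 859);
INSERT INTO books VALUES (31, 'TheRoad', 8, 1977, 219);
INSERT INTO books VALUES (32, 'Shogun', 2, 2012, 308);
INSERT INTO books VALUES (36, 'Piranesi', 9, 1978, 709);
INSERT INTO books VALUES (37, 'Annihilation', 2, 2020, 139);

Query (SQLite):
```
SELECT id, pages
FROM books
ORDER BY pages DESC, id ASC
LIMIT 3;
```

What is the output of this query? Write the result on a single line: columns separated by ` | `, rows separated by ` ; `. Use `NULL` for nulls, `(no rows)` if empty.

Sort by pages desc, tiebreak id asc: (859, id=28), (837, id=27), (709, id=36), (552, id=23), (518, id=14), (498, id=13) …. Take first 3.

28 | 859 ; 27 | 837 ; 36 | 709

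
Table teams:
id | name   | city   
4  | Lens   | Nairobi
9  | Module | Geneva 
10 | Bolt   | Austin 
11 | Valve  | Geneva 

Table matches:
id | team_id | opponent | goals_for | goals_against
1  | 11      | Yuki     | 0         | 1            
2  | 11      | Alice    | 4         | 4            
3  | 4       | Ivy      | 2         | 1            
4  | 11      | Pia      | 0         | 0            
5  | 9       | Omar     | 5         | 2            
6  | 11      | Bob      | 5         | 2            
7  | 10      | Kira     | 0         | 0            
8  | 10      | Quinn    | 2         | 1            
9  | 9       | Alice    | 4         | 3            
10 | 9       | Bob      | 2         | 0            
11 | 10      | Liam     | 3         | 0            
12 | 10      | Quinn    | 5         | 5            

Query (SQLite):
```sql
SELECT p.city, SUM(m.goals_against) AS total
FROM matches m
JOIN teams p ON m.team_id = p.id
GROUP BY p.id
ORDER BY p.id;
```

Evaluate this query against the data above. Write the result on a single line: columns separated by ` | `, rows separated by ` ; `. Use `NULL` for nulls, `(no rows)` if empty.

Join each matches row to its teams via team_id.
Group joined rows by teams.id; compute SUM(m.goals_against) per group.
  4: ids {3} → SUM(m.goals_against)=1
  9: ids {5, 9, 10} → SUM(m.goals_against)=5
  10: ids {7, 8, 11, 12} → SUM(m.goals_against)=6
  11: ids {1, 2, 4, 6} → SUM(m.goals_against)=7

Nairobi | 1 ; Geneva | 5 ; Austin | 6 ; Geneva | 7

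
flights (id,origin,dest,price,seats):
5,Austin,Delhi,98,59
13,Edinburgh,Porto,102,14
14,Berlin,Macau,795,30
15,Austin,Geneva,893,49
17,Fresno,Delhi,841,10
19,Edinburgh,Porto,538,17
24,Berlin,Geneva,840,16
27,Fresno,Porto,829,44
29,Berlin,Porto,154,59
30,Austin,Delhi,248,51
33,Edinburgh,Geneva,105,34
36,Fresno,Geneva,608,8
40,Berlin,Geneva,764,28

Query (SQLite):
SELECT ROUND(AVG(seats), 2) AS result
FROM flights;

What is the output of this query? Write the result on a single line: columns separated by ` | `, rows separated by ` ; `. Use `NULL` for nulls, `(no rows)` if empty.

32.23

All seats values: [59, 14, 30, 49, 10, 17, 16, 44, 59, 51, 34, 8, 28].
AVG = 419 / 13 (rounded to 2 dp).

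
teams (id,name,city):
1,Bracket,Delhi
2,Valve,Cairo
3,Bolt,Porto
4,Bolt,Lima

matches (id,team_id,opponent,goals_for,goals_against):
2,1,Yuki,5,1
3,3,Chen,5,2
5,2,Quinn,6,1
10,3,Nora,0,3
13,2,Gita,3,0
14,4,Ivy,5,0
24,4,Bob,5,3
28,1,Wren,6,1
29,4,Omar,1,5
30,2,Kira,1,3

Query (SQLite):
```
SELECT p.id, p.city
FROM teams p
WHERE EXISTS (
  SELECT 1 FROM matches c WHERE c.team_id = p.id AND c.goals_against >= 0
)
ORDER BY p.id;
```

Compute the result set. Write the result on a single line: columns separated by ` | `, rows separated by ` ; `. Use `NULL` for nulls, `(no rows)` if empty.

1 | Delhi ; 2 | Cairo ; 3 | Porto ; 4 | Lima

For each teams row, check whether any matches with matching team_id has goals_against >= 0.
Keep rows where that is true.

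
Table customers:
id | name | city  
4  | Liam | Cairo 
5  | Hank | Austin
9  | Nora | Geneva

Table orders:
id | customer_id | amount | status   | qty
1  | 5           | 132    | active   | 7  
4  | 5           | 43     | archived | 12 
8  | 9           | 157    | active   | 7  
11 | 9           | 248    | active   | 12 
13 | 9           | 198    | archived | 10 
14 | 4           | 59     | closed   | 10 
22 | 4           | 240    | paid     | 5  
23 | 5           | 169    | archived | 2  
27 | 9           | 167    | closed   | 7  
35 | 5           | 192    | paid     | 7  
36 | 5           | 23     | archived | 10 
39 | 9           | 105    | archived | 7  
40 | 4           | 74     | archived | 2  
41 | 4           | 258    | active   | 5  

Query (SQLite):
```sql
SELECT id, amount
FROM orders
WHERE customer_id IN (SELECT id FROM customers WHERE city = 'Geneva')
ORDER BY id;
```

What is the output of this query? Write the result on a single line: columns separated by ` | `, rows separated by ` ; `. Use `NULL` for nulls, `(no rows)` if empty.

8 | 157 ; 11 | 248 ; 13 | 198 ; 27 | 167 ; 39 | 105

Inner query: customers.id where city = 'Geneva'.
Outer: keep orders rows whose customer_id is in that set.
Inner query → {9}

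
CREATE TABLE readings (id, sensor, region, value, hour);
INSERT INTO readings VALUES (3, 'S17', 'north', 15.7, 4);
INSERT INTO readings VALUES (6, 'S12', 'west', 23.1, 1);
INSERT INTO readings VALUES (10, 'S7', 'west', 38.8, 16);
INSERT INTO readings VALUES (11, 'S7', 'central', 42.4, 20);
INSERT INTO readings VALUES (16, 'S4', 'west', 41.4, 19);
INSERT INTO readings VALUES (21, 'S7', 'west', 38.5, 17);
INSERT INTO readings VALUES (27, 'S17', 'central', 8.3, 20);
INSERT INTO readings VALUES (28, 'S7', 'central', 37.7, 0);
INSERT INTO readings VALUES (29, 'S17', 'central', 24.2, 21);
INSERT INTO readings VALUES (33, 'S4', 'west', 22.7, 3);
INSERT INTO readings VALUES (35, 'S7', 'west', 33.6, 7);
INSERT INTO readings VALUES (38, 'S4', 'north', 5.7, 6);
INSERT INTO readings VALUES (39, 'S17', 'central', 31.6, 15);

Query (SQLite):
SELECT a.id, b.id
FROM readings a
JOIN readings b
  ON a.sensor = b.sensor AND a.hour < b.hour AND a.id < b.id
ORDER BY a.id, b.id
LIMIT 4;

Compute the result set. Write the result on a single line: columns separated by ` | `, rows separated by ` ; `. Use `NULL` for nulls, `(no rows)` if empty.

3 | 27 ; 3 | 29 ; 3 | 39 ; 10 | 11

Pairs (a,b) with same sensor, a.hour < b.hour, a.id < b.id.
sensor groups: S12:{6} S17:{3,27,29,39} S4:{16,33,38} S7:{10,11,21,28,35}
Ordered by (a.id, b.id); first 4.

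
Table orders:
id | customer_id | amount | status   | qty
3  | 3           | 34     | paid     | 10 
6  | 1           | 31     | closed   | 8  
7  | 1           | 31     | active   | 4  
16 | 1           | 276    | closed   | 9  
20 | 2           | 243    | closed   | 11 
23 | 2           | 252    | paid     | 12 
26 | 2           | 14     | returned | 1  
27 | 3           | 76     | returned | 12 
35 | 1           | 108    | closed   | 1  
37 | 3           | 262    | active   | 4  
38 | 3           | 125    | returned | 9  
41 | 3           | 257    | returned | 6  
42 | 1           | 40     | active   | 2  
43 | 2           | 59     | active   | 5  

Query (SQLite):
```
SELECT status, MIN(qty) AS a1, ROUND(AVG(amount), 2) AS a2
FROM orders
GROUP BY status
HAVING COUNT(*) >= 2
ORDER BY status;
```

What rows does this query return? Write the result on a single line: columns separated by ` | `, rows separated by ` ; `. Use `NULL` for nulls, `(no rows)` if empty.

Group orders by status.
Per group compute: MIN(qty), ROUND(AVG(amount), 2).
HAVING: drop groups with fewer than 2 rows.
  active: ids {7, 37, 42, 43} → MIN(qty)=2, ROUND(AVG(amount), 2)=98
  closed: ids {6, 16, 20, 35} → MIN(qty)=1, ROUND(AVG(amount), 2)=164.5
  paid: ids {3, 23} → MIN(qty)=10, ROUND(AVG(amount), 2)=143
  returned: ids {26, 27, 38, 41} → MIN(qty)=1, ROUND(AVG(amount), 2)=118

active | 2 | 98 ; closed | 1 | 164.5 ; paid | 10 | 143 ; returned | 1 | 118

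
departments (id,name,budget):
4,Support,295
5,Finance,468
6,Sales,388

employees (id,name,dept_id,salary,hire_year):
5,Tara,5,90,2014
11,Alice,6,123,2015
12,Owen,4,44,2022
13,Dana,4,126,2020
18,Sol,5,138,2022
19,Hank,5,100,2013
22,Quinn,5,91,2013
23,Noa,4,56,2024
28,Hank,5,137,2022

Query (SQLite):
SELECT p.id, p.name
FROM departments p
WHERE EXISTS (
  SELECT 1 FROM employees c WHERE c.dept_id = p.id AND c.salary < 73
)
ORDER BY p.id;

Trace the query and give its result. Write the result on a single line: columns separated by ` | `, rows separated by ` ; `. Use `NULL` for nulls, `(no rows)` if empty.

For each departments row, check whether any employees with matching dept_id has salary < 73.
Keep rows where that is true.

4 | Support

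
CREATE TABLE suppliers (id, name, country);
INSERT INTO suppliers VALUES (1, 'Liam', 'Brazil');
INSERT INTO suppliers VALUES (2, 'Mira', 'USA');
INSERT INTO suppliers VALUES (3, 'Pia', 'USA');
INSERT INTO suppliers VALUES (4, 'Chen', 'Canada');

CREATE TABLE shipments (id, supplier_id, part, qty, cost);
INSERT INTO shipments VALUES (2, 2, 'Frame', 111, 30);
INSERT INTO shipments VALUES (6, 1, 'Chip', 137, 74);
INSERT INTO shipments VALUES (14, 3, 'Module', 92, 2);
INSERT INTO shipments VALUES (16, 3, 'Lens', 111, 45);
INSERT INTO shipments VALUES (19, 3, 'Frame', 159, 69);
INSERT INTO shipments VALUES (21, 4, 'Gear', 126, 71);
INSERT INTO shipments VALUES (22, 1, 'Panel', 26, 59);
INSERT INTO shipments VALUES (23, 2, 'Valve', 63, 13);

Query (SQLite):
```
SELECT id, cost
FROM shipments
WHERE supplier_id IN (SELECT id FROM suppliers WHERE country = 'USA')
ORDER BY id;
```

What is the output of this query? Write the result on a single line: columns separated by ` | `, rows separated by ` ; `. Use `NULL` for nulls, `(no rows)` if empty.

2 | 30 ; 14 | 2 ; 16 | 45 ; 19 | 69 ; 23 | 13

Inner query: suppliers.id where country = 'USA'.
Outer: keep shipments rows whose supplier_id is in that set.
Inner query → {2, 3}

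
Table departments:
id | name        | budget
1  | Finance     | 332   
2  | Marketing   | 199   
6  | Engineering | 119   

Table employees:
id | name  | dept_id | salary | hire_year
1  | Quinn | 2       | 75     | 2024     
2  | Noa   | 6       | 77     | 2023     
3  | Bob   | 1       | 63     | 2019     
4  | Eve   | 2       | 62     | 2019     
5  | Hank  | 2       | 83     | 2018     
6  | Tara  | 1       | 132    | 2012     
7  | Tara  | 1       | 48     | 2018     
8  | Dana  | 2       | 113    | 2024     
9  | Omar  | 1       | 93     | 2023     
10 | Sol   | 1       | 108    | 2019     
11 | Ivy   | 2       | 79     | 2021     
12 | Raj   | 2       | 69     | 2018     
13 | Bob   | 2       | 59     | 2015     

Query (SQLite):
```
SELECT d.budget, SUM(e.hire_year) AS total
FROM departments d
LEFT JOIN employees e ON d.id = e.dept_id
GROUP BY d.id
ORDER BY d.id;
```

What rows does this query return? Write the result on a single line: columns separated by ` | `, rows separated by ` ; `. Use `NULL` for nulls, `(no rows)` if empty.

LEFT JOIN keeps every departments row; unmatched ones get NULL for employees columns.
Group by departments.id and compute SUM(e.hire_year). SUM over an all-NULL group is NULL.
  1: ids {3, 6, 7, 9, 10} → SUM(e.hire_year)=10091
  2: ids {1, 4, 5, 8, 11, 12, 13} → SUM(e.hire_year)=14139
  6: ids {2} → SUM(e.hire_year)=2023

332 | 10091 ; 199 | 14139 ; 119 | 2023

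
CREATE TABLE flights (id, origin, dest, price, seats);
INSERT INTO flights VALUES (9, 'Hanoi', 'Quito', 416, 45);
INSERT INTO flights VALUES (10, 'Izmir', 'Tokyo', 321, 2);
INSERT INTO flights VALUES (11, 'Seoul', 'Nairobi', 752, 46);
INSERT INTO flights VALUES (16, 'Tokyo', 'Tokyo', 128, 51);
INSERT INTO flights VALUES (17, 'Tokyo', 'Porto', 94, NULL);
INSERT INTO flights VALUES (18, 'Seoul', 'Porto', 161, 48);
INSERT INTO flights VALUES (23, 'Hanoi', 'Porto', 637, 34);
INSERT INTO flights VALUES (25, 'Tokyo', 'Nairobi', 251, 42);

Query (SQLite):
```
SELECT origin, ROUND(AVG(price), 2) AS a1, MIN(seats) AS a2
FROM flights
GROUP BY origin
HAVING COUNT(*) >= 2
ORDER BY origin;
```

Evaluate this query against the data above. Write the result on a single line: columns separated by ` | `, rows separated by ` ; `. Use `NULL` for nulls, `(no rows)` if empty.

Group flights by origin.
Per group compute: ROUND(AVG(price), 2), MIN(seats).
HAVING: drop groups with fewer than 2 rows.
  Hanoi: ids {9, 23} → ROUND(AVG(price), 2)=526.5, MIN(seats)=34
  Izmir: ids {10} → ROUND(AVG(price), 2)=321, MIN(seats)=2
  Seoul: ids {11, 18} → ROUND(AVG(price), 2)=456.5, MIN(seats)=46
  Tokyo: ids {16, 17, 25} → ROUND(AVG(price), 2)=157.67, MIN(seats)=42

Hanoi | 526.5 | 34 ; Seoul | 456.5 | 46 ; Tokyo | 157.67 | 42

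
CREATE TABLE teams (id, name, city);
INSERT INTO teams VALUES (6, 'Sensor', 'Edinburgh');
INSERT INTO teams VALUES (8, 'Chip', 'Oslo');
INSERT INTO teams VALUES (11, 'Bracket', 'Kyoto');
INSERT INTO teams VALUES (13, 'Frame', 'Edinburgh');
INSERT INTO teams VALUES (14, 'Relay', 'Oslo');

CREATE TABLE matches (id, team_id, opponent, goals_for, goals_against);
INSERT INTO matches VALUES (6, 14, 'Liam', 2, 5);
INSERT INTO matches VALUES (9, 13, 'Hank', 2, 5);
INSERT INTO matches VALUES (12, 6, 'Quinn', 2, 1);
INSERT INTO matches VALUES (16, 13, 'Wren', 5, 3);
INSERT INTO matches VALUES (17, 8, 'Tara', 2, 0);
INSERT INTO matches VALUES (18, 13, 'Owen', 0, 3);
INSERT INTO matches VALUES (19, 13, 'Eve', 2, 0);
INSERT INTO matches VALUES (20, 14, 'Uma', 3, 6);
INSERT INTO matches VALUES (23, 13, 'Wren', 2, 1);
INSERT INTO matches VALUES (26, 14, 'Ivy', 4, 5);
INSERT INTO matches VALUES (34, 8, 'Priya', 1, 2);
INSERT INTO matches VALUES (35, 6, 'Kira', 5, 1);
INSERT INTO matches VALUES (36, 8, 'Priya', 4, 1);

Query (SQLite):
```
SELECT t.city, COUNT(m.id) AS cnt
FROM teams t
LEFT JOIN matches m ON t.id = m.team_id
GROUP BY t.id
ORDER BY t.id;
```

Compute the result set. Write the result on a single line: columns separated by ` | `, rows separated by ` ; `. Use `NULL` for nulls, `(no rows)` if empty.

LEFT JOIN keeps every teams row; unmatched ones get NULL for matches columns.
Group by teams.id and compute COUNT(m.id). COUNT(col) of an all-NULL group is 0.
  6: ids {12, 35} → COUNT(m.id)=2
  8: ids {17, 34, 36} → COUNT(m.id)=3
  11: ids {—} → COUNT(m.id)=0
  13: ids {9, 16, 18, 19, 23} → COUNT(m.id)=5
  14: ids {6, 20, 26} → COUNT(m.id)=3

Edinburgh | 2 ; Oslo | 3 ; Kyoto | 0 ; Edinburgh | 5 ; Oslo | 3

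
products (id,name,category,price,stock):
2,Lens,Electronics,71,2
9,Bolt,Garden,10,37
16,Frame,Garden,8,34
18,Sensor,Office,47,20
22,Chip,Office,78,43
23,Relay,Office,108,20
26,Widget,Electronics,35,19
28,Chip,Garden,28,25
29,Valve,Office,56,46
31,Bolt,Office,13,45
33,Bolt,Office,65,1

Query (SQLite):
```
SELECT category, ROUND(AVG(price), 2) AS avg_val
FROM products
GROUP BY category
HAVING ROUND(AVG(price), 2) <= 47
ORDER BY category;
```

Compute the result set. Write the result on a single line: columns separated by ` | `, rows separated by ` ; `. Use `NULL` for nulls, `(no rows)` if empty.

Garden | 15.33

Partition products by category; compute ROUND(AVG(price), 2) within each group.
HAVING: keep groups where ROUND(AVG(price), 2) <= 47.
  Electronics: ids {2, 26} → ROUND(AVG(price), 2)=53
  Garden: ids {9, 16, 28} → ROUND(AVG(price), 2)=15.33
  Office: ids {18, 22, 23, 29, 31, 33} → ROUND(AVG(price), 2)=61.17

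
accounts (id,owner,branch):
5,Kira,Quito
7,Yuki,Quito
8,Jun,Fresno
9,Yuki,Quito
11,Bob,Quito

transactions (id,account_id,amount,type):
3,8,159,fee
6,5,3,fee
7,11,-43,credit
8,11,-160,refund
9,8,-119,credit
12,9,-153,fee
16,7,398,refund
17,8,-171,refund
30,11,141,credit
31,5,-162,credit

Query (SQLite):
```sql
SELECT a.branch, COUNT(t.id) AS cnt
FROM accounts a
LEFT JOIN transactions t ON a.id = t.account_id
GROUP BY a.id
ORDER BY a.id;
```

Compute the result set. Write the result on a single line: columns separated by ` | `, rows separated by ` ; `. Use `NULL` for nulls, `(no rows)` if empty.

Quito | 2 ; Quito | 1 ; Fresno | 3 ; Quito | 1 ; Quito | 3

LEFT JOIN keeps every accounts row; unmatched ones get NULL for transactions columns.
Group by accounts.id and compute COUNT(t.id). COUNT(col) of an all-NULL group is 0.
  5: ids {6, 31} → COUNT(t.id)=2
  7: ids {16} → COUNT(t.id)=1
  8: ids {3, 9, 17} → COUNT(t.id)=3
  9: ids {12} → COUNT(t.id)=1
  11: ids {7, 8, 30} → COUNT(t.id)=3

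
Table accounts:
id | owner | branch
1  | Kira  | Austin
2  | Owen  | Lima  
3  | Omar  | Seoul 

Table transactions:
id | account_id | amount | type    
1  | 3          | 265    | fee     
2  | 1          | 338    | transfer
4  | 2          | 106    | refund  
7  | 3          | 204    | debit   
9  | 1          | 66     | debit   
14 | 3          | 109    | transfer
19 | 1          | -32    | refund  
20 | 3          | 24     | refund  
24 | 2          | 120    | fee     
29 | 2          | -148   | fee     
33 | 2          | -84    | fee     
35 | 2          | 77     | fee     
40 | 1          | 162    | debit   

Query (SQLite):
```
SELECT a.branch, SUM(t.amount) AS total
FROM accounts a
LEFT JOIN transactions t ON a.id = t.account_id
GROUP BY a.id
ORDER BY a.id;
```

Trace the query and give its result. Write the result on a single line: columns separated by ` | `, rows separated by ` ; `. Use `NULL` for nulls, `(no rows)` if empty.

Austin | 534 ; Lima | 71 ; Seoul | 602

LEFT JOIN keeps every accounts row; unmatched ones get NULL for transactions columns.
Group by accounts.id and compute SUM(t.amount). SUM over an all-NULL group is NULL.
  1: ids {2, 9, 19, 40} → SUM(t.amount)=534
  2: ids {4, 24, 29, 33, 35} → SUM(t.amount)=71
  3: ids {1, 7, 14, 20} → SUM(t.amount)=602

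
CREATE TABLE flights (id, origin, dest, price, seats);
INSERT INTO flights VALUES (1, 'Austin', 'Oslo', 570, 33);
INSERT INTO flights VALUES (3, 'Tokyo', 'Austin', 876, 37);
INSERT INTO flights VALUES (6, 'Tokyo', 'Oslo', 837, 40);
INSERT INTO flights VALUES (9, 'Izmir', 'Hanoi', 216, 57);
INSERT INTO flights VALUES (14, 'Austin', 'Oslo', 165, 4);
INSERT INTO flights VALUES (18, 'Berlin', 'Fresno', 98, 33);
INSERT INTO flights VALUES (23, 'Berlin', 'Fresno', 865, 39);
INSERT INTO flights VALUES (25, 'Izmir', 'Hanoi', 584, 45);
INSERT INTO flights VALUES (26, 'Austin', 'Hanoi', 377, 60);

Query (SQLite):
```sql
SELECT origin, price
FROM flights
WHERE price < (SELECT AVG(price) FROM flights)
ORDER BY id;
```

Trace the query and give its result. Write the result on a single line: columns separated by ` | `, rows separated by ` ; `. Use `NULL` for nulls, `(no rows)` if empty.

Scalar subquery: AVG(price) over all flights rows = 509.777778 (≈; comparison uses full precision).
Keep rows where price < that value.

Izmir | 216 ; Austin | 165 ; Berlin | 98 ; Austin | 377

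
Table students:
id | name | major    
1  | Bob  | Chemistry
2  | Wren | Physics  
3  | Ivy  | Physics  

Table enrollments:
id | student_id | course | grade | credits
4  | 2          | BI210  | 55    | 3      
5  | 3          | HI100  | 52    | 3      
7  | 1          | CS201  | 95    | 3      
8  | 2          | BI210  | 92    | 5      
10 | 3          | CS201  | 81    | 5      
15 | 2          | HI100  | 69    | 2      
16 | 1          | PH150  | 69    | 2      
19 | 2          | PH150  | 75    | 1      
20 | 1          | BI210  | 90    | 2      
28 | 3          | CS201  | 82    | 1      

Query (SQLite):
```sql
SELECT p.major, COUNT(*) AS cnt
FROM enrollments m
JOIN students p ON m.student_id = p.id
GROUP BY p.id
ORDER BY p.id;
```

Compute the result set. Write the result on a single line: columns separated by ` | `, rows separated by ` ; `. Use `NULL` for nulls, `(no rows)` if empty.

Join each enrollments row to its students via student_id.
Group joined rows by students.id; compute COUNT(*) per group.
  1: ids {7, 16, 20} → COUNT(*)=3
  2: ids {4, 8, 15, 19} → COUNT(*)=4
  3: ids {5, 10, 28} → COUNT(*)=3

Chemistry | 3 ; Physics | 4 ; Physics | 3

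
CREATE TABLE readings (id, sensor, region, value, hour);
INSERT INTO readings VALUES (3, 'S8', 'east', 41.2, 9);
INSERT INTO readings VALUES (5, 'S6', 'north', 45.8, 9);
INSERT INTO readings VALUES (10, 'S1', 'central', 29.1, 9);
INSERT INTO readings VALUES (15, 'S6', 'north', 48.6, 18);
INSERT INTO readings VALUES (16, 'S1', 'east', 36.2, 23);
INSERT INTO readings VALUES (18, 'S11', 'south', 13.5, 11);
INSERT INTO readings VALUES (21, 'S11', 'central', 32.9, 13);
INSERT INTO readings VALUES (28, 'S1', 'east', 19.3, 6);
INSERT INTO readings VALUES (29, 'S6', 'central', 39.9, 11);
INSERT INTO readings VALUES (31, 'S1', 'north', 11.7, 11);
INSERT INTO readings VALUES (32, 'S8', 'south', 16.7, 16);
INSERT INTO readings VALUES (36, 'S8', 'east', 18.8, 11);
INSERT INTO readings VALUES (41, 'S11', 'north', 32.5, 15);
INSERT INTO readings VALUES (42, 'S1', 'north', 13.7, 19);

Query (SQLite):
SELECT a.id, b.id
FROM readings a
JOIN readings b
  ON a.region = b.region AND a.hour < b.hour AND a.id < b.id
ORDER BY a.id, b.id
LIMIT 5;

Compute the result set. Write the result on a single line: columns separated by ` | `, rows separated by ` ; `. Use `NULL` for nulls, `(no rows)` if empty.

Pairs (a,b) with same region, a.hour < b.hour, a.id < b.id.
region groups: central:{10,21,29} east:{3,16,28,36} north:{5,15,31,41,42} south:{18,32}
Ordered by (a.id, b.id); first 5.

3 | 16 ; 3 | 36 ; 5 | 15 ; 5 | 31 ; 5 | 41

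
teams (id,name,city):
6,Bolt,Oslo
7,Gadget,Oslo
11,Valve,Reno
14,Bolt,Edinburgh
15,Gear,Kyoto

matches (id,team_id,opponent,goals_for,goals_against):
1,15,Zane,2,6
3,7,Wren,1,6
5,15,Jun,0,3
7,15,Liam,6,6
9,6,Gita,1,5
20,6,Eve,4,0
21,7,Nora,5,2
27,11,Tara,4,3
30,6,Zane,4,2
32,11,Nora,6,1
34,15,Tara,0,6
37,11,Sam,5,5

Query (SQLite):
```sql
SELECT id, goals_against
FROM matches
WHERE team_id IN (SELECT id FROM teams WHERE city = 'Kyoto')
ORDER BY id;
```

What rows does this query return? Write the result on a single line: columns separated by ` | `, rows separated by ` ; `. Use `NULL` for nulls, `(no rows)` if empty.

Inner query: teams.id where city = 'Kyoto'.
Outer: keep matches rows whose team_id is in that set.
Inner query → {15}

1 | 6 ; 5 | 3 ; 7 | 6 ; 34 | 6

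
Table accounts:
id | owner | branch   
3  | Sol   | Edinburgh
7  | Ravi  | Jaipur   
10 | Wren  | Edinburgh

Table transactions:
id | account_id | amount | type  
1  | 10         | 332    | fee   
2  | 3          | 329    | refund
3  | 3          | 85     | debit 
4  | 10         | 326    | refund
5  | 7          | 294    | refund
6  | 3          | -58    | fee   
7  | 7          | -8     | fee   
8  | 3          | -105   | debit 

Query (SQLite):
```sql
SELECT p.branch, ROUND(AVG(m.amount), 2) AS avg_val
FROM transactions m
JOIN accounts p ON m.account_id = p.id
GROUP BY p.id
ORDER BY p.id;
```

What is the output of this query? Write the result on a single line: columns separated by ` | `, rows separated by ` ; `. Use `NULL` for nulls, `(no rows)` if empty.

Join each transactions row to its accounts via account_id.
Group joined rows by accounts.id; compute ROUND(AVG(m.amount), 2) per group.
  3: ids {2, 3, 6, 8} → ROUND(AVG(m.amount), 2)=62.75
  7: ids {5, 7} → ROUND(AVG(m.amount), 2)=143
  10: ids {1, 4} → ROUND(AVG(m.amount), 2)=329

Edinburgh | 62.75 ; Jaipur | 143 ; Edinburgh | 329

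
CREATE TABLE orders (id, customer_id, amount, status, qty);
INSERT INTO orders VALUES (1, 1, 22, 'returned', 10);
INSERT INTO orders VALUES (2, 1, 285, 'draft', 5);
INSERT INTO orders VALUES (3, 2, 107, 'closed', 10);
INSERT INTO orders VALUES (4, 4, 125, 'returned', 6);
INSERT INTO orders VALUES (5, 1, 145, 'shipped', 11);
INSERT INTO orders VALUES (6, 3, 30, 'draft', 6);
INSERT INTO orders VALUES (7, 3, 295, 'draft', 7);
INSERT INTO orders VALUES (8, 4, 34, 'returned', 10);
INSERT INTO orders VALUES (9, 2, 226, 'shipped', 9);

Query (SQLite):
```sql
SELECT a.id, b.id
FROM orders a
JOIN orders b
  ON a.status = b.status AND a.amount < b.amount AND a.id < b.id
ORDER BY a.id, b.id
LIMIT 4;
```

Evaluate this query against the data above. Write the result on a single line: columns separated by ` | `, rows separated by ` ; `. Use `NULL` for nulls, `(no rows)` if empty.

1 | 4 ; 1 | 8 ; 2 | 7 ; 5 | 9

Pairs (a,b) with same status, a.amount < b.amount, a.id < b.id.
status groups: closed:{3} draft:{2,6,7} returned:{1,4,8} shipped:{5,9}
Ordered by (a.id, b.id); first 4.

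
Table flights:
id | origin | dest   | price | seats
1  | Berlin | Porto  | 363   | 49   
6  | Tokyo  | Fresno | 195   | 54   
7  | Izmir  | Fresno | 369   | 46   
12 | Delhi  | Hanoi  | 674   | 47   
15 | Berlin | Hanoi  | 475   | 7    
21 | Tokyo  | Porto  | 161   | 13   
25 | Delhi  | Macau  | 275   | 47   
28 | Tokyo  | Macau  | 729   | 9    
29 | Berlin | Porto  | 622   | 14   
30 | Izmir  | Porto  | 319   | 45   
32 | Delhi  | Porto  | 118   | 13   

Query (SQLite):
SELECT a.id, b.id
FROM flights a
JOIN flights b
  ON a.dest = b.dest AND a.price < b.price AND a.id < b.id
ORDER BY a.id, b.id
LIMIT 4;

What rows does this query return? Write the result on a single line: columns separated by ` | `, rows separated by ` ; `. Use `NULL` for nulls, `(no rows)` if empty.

1 | 29 ; 6 | 7 ; 21 | 29 ; 21 | 30

Pairs (a,b) with same dest, a.price < b.price, a.id < b.id.
dest groups: Fresno:{6,7} Hanoi:{12,15} Macau:{25,28} Porto:{1,21,29,30,32}
Ordered by (a.id, b.id); first 4.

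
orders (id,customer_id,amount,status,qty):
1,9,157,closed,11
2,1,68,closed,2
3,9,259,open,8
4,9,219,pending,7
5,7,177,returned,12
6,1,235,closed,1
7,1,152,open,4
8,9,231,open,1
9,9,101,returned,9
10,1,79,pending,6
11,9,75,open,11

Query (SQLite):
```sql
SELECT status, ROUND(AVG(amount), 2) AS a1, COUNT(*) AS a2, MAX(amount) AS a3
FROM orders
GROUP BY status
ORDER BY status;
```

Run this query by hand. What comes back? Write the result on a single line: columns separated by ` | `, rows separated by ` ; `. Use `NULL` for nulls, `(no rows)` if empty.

Group orders by status.
Per group compute: ROUND(AVG(amount), 2), COUNT(*), MAX(amount).
  closed: ids {1, 2, 6} → ROUND(AVG(amount), 2)=153.33, COUNT(*)=3, MAX(amount)=235
  open: ids {3, 7, 8, 11} → ROUND(AVG(amount), 2)=179.25, COUNT(*)=4, MAX(amount)=259
  pending: ids {4, 10} → ROUND(AVG(amount), 2)=149, COUNT(*)=2, MAX(amount)=219
  returned: ids {5, 9} → ROUND(AVG(amount), 2)=139, COUNT(*)=2, MAX(amount)=177

closed | 153.33 | 3 | 235 ; open | 179.25 | 4 | 259 ; pending | 149 | 2 | 219 ; returned | 139 | 2 | 177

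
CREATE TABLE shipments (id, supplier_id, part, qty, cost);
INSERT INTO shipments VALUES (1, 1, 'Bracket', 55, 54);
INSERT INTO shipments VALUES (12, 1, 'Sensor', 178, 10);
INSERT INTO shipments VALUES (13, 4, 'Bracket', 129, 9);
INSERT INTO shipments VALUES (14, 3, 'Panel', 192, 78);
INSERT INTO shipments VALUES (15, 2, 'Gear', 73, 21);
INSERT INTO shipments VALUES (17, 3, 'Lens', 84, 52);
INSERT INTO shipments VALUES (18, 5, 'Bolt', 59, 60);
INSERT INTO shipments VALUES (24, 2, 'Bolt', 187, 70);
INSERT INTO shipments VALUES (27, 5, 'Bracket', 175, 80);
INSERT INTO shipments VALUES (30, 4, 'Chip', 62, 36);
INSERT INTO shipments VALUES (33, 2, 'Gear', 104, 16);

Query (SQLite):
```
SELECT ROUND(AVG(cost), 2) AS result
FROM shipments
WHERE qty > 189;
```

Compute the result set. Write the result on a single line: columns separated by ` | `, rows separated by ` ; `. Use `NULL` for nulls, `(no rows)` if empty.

78

Rows where qty > 189 → cost values: [78].
AVG = 78 / 1 (rounded to 2 dp).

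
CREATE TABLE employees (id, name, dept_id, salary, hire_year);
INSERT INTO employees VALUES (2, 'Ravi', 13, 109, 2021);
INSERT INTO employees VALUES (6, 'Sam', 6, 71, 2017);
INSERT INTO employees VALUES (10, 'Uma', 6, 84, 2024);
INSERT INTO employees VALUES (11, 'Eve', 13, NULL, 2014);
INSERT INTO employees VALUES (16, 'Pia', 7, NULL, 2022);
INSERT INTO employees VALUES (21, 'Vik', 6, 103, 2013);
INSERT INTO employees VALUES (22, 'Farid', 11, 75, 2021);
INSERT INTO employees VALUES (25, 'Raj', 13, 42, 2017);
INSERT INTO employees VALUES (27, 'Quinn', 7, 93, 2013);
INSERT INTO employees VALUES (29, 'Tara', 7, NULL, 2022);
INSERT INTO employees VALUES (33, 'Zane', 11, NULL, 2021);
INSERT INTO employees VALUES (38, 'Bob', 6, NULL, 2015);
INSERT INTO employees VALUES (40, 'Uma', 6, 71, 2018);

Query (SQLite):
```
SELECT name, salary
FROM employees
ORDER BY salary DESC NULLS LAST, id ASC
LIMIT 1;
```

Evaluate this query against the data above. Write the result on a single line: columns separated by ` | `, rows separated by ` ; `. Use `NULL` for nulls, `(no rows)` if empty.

Ravi | 109

Sort by salary desc, tiebreak id asc: (109, id=2), (103, id=21), (93, id=27), (84, id=10) …. Take first 1.
NULLS LAST: NULL salary rows go after all non-NULL rows (among themselves ordered by id asc).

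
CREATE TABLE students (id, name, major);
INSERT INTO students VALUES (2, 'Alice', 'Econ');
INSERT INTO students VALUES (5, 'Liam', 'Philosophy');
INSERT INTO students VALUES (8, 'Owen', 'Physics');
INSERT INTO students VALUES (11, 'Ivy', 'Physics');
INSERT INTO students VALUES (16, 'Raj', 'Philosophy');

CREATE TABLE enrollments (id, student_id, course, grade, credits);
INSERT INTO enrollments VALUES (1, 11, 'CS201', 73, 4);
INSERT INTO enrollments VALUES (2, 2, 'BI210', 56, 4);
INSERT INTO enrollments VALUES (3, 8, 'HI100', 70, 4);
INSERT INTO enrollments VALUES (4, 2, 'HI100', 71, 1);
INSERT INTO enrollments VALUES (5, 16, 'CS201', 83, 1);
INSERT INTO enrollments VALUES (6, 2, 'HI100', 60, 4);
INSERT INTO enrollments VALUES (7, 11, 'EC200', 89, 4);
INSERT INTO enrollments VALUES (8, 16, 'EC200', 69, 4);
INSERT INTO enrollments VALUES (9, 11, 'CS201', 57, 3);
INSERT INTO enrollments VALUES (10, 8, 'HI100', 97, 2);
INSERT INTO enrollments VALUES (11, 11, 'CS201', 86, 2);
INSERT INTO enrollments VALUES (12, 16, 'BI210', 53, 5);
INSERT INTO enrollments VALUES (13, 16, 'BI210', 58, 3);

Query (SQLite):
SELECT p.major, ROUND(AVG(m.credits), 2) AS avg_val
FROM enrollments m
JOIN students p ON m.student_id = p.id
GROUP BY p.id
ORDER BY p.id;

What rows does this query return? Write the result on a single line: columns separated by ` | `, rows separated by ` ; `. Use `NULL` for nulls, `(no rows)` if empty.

Econ | 3 ; Physics | 3 ; Physics | 3.25 ; Philosophy | 3.25

Join each enrollments row to its students via student_id.
Group joined rows by students.id; compute ROUND(AVG(m.credits), 2) per group.
  2: ids {2, 4, 6} → ROUND(AVG(m.credits), 2)=3
  8: ids {3, 10} → ROUND(AVG(m.credits), 2)=3
  11: ids {1, 7, 9, 11} → ROUND(AVG(m.credits), 2)=3.25
  16: ids {5, 8, 12, 13} → ROUND(AVG(m.credits), 2)=3.25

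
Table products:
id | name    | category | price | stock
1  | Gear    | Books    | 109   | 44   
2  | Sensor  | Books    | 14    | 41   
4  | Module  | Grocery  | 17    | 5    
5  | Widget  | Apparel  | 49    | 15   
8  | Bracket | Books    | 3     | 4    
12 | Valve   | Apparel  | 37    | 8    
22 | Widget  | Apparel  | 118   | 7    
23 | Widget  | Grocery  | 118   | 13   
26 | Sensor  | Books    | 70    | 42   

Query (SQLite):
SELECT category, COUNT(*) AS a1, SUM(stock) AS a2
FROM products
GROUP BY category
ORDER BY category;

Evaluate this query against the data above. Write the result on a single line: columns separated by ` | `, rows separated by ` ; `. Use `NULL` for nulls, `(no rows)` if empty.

Group products by category.
Per group compute: COUNT(*), SUM(stock).
  Apparel: ids {5, 12, 22} → COUNT(*)=3, SUM(stock)=30
  Books: ids {1, 2, 8, 26} → COUNT(*)=4, SUM(stock)=131
  Grocery: ids {4, 23} → COUNT(*)=2, SUM(stock)=18

Apparel | 3 | 30 ; Books | 4 | 131 ; Grocery | 2 | 18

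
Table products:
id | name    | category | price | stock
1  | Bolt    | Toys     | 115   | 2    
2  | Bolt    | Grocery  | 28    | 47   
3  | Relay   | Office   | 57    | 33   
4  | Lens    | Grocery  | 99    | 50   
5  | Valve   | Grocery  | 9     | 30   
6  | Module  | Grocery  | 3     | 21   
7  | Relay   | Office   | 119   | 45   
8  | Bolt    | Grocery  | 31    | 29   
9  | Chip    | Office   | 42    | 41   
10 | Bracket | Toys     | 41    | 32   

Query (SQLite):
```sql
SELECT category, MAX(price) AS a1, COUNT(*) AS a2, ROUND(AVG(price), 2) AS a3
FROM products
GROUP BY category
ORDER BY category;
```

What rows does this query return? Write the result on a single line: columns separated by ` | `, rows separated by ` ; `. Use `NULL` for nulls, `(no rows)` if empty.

Grocery | 99 | 5 | 34 ; Office | 119 | 3 | 72.67 ; Toys | 115 | 2 | 78

Group products by category.
Per group compute: MAX(price), COUNT(*), ROUND(AVG(price), 2).
  Grocery: ids {2, 4, 5, 6, 8} → MAX(price)=99, COUNT(*)=5, ROUND(AVG(price), 2)=34
  Office: ids {3, 7, 9} → MAX(price)=119, COUNT(*)=3, ROUND(AVG(price), 2)=72.67
  Toys: ids {1, 10} → MAX(price)=115, COUNT(*)=2, ROUND(AVG(price), 2)=78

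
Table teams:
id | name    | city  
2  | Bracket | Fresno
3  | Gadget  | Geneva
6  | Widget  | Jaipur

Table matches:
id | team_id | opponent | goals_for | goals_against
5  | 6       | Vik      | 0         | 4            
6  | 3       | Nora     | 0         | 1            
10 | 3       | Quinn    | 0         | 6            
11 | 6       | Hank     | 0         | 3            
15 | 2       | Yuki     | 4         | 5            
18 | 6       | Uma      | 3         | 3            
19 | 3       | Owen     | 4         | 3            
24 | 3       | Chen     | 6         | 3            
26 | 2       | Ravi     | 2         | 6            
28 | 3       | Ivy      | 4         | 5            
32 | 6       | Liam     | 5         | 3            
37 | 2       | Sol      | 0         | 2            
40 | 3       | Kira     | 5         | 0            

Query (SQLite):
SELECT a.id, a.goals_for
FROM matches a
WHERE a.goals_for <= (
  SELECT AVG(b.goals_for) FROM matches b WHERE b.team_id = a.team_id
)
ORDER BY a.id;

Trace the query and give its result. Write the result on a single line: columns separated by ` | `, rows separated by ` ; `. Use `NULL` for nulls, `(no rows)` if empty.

5 | 0 ; 6 | 0 ; 10 | 0 ; 11 | 0 ; 26 | 2 ; 37 | 0

For each matches row a, compute AVG(goals_for) over rows sharing a.team_id.
Keep row a if a.goals_for <= that per-group AVG.
  team_id=2: AVG(goals_for) = 2.0
  team_id=3: AVG(goals_for) = 3.166667
  team_id=6: AVG(goals_for) = 2.0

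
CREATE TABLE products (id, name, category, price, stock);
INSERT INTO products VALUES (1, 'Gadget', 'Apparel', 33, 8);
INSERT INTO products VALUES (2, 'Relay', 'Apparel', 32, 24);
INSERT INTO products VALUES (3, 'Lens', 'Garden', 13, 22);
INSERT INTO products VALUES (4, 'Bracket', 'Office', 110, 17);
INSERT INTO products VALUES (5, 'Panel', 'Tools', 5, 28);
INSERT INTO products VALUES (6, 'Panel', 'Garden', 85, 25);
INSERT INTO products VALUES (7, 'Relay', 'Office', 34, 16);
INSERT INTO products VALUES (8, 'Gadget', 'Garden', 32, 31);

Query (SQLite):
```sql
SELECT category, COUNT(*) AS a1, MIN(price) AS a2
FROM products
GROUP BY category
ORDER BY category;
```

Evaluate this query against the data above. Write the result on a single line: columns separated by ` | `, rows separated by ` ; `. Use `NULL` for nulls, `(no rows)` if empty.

Apparel | 2 | 32 ; Garden | 3 | 13 ; Office | 2 | 34 ; Tools | 1 | 5

Group products by category.
Per group compute: COUNT(*), MIN(price).
  Apparel: ids {1, 2} → COUNT(*)=2, MIN(price)=32
  Garden: ids {3, 6, 8} → COUNT(*)=3, MIN(price)=13
  Office: ids {4, 7} → COUNT(*)=2, MIN(price)=34
  Tools: ids {5} → COUNT(*)=1, MIN(price)=5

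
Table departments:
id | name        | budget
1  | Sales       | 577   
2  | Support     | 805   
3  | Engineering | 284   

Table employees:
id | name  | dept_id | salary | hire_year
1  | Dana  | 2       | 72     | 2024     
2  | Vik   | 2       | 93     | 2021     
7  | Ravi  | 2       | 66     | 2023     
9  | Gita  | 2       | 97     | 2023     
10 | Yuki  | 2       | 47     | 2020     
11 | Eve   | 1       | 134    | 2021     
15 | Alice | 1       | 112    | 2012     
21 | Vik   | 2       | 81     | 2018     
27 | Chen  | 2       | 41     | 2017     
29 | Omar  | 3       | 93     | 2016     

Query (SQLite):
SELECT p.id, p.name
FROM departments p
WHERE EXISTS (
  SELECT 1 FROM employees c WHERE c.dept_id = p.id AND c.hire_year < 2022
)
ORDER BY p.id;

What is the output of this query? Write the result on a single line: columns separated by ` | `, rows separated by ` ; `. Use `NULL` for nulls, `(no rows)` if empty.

1 | Sales ; 2 | Support ; 3 | Engineering

For each departments row, check whether any employees with matching dept_id has hire_year < 2022.
Keep rows where that is true.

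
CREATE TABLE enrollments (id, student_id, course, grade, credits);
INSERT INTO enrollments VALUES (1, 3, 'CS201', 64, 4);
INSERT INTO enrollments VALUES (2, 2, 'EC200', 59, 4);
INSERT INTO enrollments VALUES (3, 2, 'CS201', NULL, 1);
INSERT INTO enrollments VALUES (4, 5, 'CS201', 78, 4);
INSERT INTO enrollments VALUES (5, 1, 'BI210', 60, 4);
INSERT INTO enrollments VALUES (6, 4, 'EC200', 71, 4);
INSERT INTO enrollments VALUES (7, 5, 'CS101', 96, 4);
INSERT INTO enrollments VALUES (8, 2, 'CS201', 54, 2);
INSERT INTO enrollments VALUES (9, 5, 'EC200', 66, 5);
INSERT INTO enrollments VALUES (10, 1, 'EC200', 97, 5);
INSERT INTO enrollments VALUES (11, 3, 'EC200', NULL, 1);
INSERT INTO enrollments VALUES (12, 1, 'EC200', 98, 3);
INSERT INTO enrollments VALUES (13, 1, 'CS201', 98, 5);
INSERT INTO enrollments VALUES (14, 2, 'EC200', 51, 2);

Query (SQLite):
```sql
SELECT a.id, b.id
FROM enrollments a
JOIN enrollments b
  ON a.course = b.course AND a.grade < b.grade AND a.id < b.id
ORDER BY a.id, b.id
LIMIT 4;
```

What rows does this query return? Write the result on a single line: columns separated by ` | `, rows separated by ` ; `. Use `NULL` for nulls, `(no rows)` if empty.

1 | 4 ; 1 | 13 ; 2 | 6 ; 2 | 9

Pairs (a,b) with same course, a.grade < b.grade, a.id < b.id.
course groups: BI210:{5} CS101:{7} CS201:{1,3,4,8,13} EC200:{2,6,9,10,11,12,14}
Ordered by (a.id, b.id); first 4.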